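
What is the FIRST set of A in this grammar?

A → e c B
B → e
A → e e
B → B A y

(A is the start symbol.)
From A → e c B:
  - e is a terminal: add 'e' and stop
From A → e e:
  - e is a terminal: add 'e' and stop

Collecting: FIRST(A) = { 'e' }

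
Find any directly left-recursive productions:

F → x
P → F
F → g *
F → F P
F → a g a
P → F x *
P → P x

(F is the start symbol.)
Yes, F, P are left-recursive

Direct left recursion occurs when N → N α for some non-terminal N (the right-hand side begins with the left-hand side itself).

F → x: starts with x
P → F: starts with F
F → g *: starts with g
F → F P: LEFT RECURSIVE (starts with F)
F → a g a: starts with a
P → F x *: starts with F
P → P x: LEFT RECURSIVE (starts with P)

The grammar has direct left recursion on: F, P.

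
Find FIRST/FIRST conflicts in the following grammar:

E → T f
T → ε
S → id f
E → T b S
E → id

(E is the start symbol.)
FIRST sets of the non-terminals at (or reachable through a nullable prefix from) the front of some alternative:
  FIRST(T) = { ε }

Productions for E:
  E → T f: FIRST = { 'f' }
  E → T b S: FIRST = { 'b' }
  E → id: FIRST = { 'id' }
T, S have only one production, so no FIRST/FIRST conflict is possible there.

All alternatives of each non-terminal have pairwise disjoint FIRST sets.

Answer: No FIRST/FIRST conflicts.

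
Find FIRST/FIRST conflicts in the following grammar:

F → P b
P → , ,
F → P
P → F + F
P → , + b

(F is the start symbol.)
Yes. F → P b / F → P on { ',' }; P → ',' ',' / P → F '+' F on { ',' }; P → ',' ',' / P → ',' '+' b on { ',' }; P → F '+' F / P → ',' '+' b on { ',' }

A FIRST/FIRST conflict occurs when two productions N → α and N → β for the same non-terminal have FIRST(α) ∩ FIRST(β) ≠ ∅ (with ε ∈ FIRST of a nullable right-hand side, so two nullable alternatives also conflict).

FIRST sets of the non-terminals at (or reachable through a nullable prefix from) the front of some alternative:
  FIRST(P) = { ',' }
  FIRST(F) = { ',' }

Productions for F:
  F → P b: FIRST = { ',' }
  F → P: FIRST = { ',' }
Productions for P:
  P → , ,: FIRST = { ',' }
  P → F + F: FIRST = { ',' }
  P → , + b: FIRST = { ',' }

Conflict for F: F → P b and F → P
  Overlap: { ',' }
Conflict for P: P → , , and P → F + F
  Overlap: { ',' }
Conflict for P: P → , , and P → , + b
  Overlap: { ',' }
Conflict for P: P → F + F and P → , + b
  Overlap: { ',' }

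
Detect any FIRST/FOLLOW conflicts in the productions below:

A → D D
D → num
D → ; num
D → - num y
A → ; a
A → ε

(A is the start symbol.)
No FIRST/FOLLOW conflicts.

A FIRST/FOLLOW conflict occurs when a non-terminal N has a nullable alternative N → β (β ⇒* ε) and another alternative N → α with FIRST(α) ∩ FOLLOW(N) ≠ ∅: on such a lookahead the parser cannot decide between expanding α and letting N vanish via β.

Nullable non-terminals: A.
FIRST sets used below: FIRST(D) = { '-', ';', 'num' }

A: nullable alternative(s) A → ε; FOLLOW(A) = { $ }
  A → D D: FIRST \ {ε} = { '-', ';', 'num' } — disjoint from FOLLOW(A)
  A → ; a: FIRST \ {ε} = { ';' } — disjoint from FOLLOW(A)
  A → ε: FIRST \ {ε} = { } — this is the only nullable alternative, skip

D has no nullable alternative, so no FIRST/FOLLOW check is needed there.

No FIRST/FOLLOW conflicts found.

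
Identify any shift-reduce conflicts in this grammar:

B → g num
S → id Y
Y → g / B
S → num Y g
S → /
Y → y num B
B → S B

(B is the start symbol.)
No shift-reduce conflicts

Augment with B' → B and build the canonical LR(0) collection (I0 = CLOSURE({[B' → . B]}), then GOTO on every symbol after a dot until no new states appear). It has 18 states:
  I0: { [B → . S B], [B → . g num], [B' → . B], [S → . /], [S → . id Y], [S → . num Y g] }  — shift
  I1: { [S → / .] }  — reduce
  I2: { [B' → B .] }  — accept
  I3: { [B → . S B], [B → . g num], [B → S . B], [S → . /], [S → . id Y], [S → . num Y g] }  — shift
  I4: { [B → g . num] }  — shift
  I5: { [S → id . Y], [Y → . g / B], [Y → . y num B] }  — shift
  I6: { [S → num . Y g], [Y → . g / B], [Y → . y num B] }  — shift
  I7: { [S → num Y . g] }  — shift
  I8: { [Y → g . / B] }  — shift
  I9: { [Y → y . num B] }  — shift
  I10: { [B → . S B], [B → . g num], [S → . /], [S → . id Y], [S → . num Y g], [Y → y num . B] }  — shift
  I11: { [Y → y num B .] }  — reduce
  I12: { [B → . S B], [B → . g num], [S → . /], [S → . id Y], [S → . num Y g], [Y → g / . B] }  — shift
  I13: { [Y → g / B .] }  — reduce
  I14: { [S → num Y g .] }  — reduce
  I15: { [S → id Y .] }  — reduce
  I16: { [B → g num .] }  — reduce
  I17: { [B → S B .] }  — reduce

No state contains both a complete item and a shift item.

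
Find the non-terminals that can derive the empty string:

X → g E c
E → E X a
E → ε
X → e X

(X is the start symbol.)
ε-productions: E → ε
So E is immediately nullable.
No further non-terminal can be added: every production for the remaining non-terminals contains a terminal or a non-nullable non-terminal.
Nullable = { 'E' }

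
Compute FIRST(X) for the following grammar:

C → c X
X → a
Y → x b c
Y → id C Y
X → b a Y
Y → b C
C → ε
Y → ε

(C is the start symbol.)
To compute FIRST(X), examine every production with X on the left-hand side, reading each right-hand side left to right until a non-nullable symbol is reached.

From X → a:
  - a is a terminal: add 'a' and stop
From X → b a Y:
  - b is a terminal: add 'b' and stop

Collecting: FIRST(X) = { 'a', 'b' }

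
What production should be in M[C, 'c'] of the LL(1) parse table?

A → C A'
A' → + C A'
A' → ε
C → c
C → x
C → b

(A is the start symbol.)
C → c

To find M[C, 'c'], we find productions for C where 'c' is in the predict set (PREDICT(N → α) = (FIRST(α) \ {ε}) ∪ (FOLLOW(N) if α ⇒* ε)).

C → c: PREDICT = { 'c' }
  'c' is in predict set, so this production goes in M[C, 'c']
C → x: PREDICT = { 'x' }
C → b: PREDICT = { 'b' }

M[C, 'c'] = C → c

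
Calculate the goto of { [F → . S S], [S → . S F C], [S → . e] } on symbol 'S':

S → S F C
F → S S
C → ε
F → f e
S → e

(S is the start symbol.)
{ [F → . S S], [F → . f e], [F → S . S], [S → . S F C], [S → . e], [S → S . F C] }

GOTO(I, 'S') = CLOSURE({ [A → αX.β] : [A → α.Xβ] ∈ I, X = 'S' })

Items with dot before 'S', with the dot advanced:
  [F → . S S] → [F → S . S]
  [S → . S F C] → [S → S . F C]
Closure of the advanced items:
  [F → S . S] has the dot before S: add [S → . S F C], [S → . e]
  [S → S . F C] has the dot before F: add [F → . S S], [F → . f e]

GOTO = { [F → . S S], [F → . f e], [F → S . S], [S → . S F C], [S → . e], [S → S . F C] }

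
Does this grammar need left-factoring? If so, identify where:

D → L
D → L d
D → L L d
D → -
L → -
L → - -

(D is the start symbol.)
Left-factoring is needed when two productions for the same non-terminal
share a common prefix on the right-hand side.

Productions for D:
  D → L
  D → L d
  D → L L d
  D → -
Productions for L:
  L → -
  L → - -

Found common prefix 'L' in productions for D
Found common prefix '-' in productions for L

Answer: Yes, D has productions with common prefix 'L'; L has productions with common prefix '-'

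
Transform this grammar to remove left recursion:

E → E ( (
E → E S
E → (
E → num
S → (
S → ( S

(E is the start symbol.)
E → ( E'
E → num E'
E' → ( ( E'
E' → S E'
E' → ε
S → (
S → ( S

E is directly left-recursive. The standard transformation for
  A → A α₁ | ... | A α_m | β₁ | ... | β_n
is
  A  → β₁ A' | ... | β_n A'
  A' → α₁ A' | ... | α_m A' | ε

E → ( becomes E → ( E'
E → num becomes E → num E'
E → E ( ( becomes E' → ( ( E'
E → E S becomes E' → S E'
Add E' → ε

Productions for other non-terminals are unchanged:
  S → (
  S → ( S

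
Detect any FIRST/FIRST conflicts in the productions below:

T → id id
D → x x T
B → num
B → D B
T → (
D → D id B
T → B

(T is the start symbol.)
Yes. D → x x T / D → D id B on { 'x' }

FIRST sets of the non-terminals at (or reachable through a nullable prefix from) the front of some alternative:
  FIRST(B) = { 'num', 'x' }
  FIRST(D) = { 'x' }

Productions for T:
  T → id id: FIRST = { 'id' }
  T → (: FIRST = { '(' }
  T → B: FIRST = { 'num', 'x' }
Productions for D:
  D → x x T: FIRST = { 'x' }
  D → D id B: FIRST = { 'x' }
Productions for B:
  B → num: FIRST = { 'num' }
  B → D B: FIRST = { 'x' }

Conflict for D: D → x x T and D → D id B
  Overlap: { 'x' }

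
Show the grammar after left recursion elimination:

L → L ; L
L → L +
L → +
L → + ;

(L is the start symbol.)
L is directly left-recursive. The standard transformation for
  A → A α₁ | ... | A α_m | β₁ | ... | β_n
is
  A  → β₁ A' | ... | β_n A'
  A' → α₁ A' | ... | α_m A' | ε

L → + becomes L → + L'
L → + ; becomes L → + ; L'
L → L ; L becomes L' → ; L L'
L → L + becomes L' → + L'
Add L' → ε

Resulting grammar:
L → + L'
L → + ; L'
L' → ; L L'
L' → + L'
L' → ε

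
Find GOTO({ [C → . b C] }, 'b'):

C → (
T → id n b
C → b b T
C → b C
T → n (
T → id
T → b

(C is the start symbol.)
{ [C → . (], [C → . b C], [C → . b b T], [C → b . C] }

GOTO(I, 'b') = CLOSURE({ [A → αX.β] : [A → α.Xβ] ∈ I, X = 'b' })

Items with dot before 'b', with the dot advanced:
  [C → . b C] → [C → b . C]
Closure of the advanced items:
  [C → b . C] has the dot before C: add [C → . (], [C → . b b T], [C → . b C]

GOTO = { [C → . (], [C → . b C], [C → . b b T], [C → b . C] }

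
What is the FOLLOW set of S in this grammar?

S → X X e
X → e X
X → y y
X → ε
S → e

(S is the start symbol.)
To compute FOLLOW(S), find every occurrence of S on a right-hand side N → α S β: add FIRST(β) \ {ε}, and if β is empty or nullable also add FOLLOW(N). Iterate to a fixed point.

S is the start symbol, so $ ∈ FOLLOW(S).
S does not occur on any right-hand side.

Taking the union: FOLLOW(S) = { $ }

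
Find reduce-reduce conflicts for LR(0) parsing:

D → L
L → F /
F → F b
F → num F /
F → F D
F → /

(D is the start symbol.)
Yes — I7: [F → / .] vs [F → num F / .]; I10: [F → / .] vs [L → F / .]

A reduce-reduce conflict occurs when an LR(0) state has two complete items [A → α .] and [B → β .] — both call for a reduction, and with no lookahead the parser cannot choose between them.

Augment with D' → D and build the canonical LR(0) collection (I0 = CLOSURE({[D' → . D]}), then GOTO on every symbol after a dot until no new states appear). It has 11 states:
  I0: { [D → . L], [D' → . D], [F → . /], [F → . F D], [F → . F b], [F → . num F /], [L → . F /] }  — shift
  I1: { [F → / .] }  — reduce
  I2: { [D' → D .] }  — accept
  I3: { [D → . L], [F → . /], [F → . F D], [F → . F b], [F → . num F /], [F → F . D], [F → F . b], [L → . F /], [L → F . /] }  — shift
  I4: { [D → L .] }  — reduce
  I5: { [F → . /], [F → . F D], [F → . F b], [F → . num F /], [F → num . F /] }  — shift
  I6: { [D → . L], [F → . /], [F → . F D], [F → . F b], [F → . num F /], [F → F . D], [F → F . b], [F → num F . /], [L → . F /] }  — shift
  I7: { [F → / .], [F → num F / .] }  — 2 reduces
  I8: { [F → F D .] }  — reduce
  I9: { [F → F b .] }  — reduce
  I10: { [F → / .], [L → F / .] }  — 2 reduces

I7 contains complete items [F → / .], [F → num F / .] — reduce-reduce conflict.
I10 contains complete items [F → / .], [L → F / .] — reduce-reduce conflict.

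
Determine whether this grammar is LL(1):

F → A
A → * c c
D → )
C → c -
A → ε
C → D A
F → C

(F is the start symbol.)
Yes, the grammar is LL(1).

A grammar is LL(1) if for each non-terminal N with multiple productions, the predict sets of those productions are pairwise disjoint, where PREDICT(N → α) = (FIRST(α) \ {ε}) ∪ (FOLLOW(N) if α ⇒* ε).

Relevant sets:
  FIRST(A) = { '*', ε }
  FIRST(C) = { ')', 'c' }
  FIRST(D) = { ')' }
  FOLLOW(F) = { $ }
  FOLLOW(A) = { $ }

For F:
  PREDICT(F → A) = { $, '*' }
  PREDICT(F → C) = { ')', 'c' }
For A:
  PREDICT(A → '*' c c) = { '*' }
  PREDICT(A → ε) = { $ }
For C:
  PREDICT(C → c '-') = { 'c' }
  PREDICT(C → D A) = { ')' }
D has a single production, so nothing to check there.

All predict sets are disjoint. The grammar IS LL(1).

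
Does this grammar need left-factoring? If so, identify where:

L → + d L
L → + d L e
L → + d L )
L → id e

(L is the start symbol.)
Yes, L has productions with common prefix '+ d L'

Left-factoring is needed when two productions for the same non-terminal
share a common prefix on the right-hand side.

Productions for L:
  L → + d L
  L → + d L e
  L → + d L )
  L → id e

Found common prefix '+ d L' in productions for L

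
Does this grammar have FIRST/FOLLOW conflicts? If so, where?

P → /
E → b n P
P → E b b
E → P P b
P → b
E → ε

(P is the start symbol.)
A FIRST/FOLLOW conflict occurs when a non-terminal N has a nullable alternative N → β (β ⇒* ε) and another alternative N → α with FIRST(α) ∩ FOLLOW(N) ≠ ∅: on such a lookahead the parser cannot decide between expanding α and letting N vanish via β.

Nullable non-terminals: E.
FIRST sets used below: FIRST(P) = { '/', 'b' }

E: nullable alternative(s) E → ε; FOLLOW(E) = { 'b' }
  E → b n P: FIRST \ {ε} = { 'b' } — overlaps FOLLOW(E) on { 'b' }: CONFLICT
  E → P P b: FIRST \ {ε} = { '/', 'b' } — overlaps FOLLOW(E) on { 'b' }: CONFLICT
  E → ε: FIRST \ {ε} = { } — this is the only nullable alternative, skip

P has no nullable alternative, so no FIRST/FOLLOW check is needed there.

So the grammar has 2 FIRST/FOLLOW conflicts (marked CONFLICT above).

Answer: Yes. E → b n P with FOLLOW(E) on { 'b' }; E → P P b with FOLLOW(E) on { 'b' }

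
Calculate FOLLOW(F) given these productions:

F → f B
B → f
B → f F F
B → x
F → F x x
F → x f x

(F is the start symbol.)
{ $, 'f', 'x' }

F is the start symbol, so $ ∈ FOLLOW(F).
In B → f F F: F is followed by F, add FIRST(F) \ {ε} = { 'f', 'x' }
In B → f F F: F is at the end, add FOLLOW(B)
In F → F x x: F is followed by x x, add FIRST(x x) \ {ε} = { 'x' }

The FOLLOW sets referred to above (computed the same way, to a fixed point):
  FOLLOW(B) = { $, 'f', 'x' }

Taking the union: FOLLOW(F) = { $, 'f', 'x' }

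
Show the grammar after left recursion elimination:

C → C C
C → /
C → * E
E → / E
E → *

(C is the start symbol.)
C is directly left-recursive. The standard transformation for
  A → A α₁ | ... | A α_m | β₁ | ... | β_n
is
  A  → β₁ A' | ... | β_n A'
  A' → α₁ A' | ... | α_m A' | ε

C → / becomes C → / C'
C → * E becomes C → * E C'
C → C C becomes C' → C C'
Add C' → ε

Productions for other non-terminals are unchanged:
  E → / E
  E → *

Resulting grammar:
C → / C'
C → * E C'
C' → C C'
C' → ε
E → / E
E → *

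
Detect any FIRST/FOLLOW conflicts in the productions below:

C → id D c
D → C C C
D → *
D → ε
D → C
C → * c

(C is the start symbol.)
No FIRST/FOLLOW conflicts.

A FIRST/FOLLOW conflict occurs when a non-terminal N has a nullable alternative N → β (β ⇒* ε) and another alternative N → α with FIRST(α) ∩ FOLLOW(N) ≠ ∅: on such a lookahead the parser cannot decide between expanding α and letting N vanish via β.

Nullable non-terminals: D.
FIRST sets used below: FIRST(C) = { '*', 'id' }

D: nullable alternative(s) D → ε; FOLLOW(D) = { 'c' }
  D → C C C: FIRST \ {ε} = { '*', 'id' } — disjoint from FOLLOW(D)
  D → *: FIRST \ {ε} = { '*' } — disjoint from FOLLOW(D)
  D → ε: FIRST \ {ε} = { } — this is the only nullable alternative, skip
  D → C: FIRST \ {ε} = { '*', 'id' } — disjoint from FOLLOW(D)

C has no nullable alternative, so no FIRST/FOLLOW check is needed there.

No FIRST/FOLLOW conflicts found.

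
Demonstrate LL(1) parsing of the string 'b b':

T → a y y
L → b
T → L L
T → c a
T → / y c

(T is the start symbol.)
Stack is shown with the top on the left.

Stack  Input  Action
--------------------
T $    b b $  output T → L L
L L $  b b $  output L → b
b L $  b b $  match 'b'
L $    b $    output L → b
b $    b $    match 'b'
$      $      accept

The string is accepted.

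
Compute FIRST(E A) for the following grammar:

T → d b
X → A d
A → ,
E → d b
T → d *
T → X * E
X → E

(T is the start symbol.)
FIRST sets of the non-terminals involved (from the grammar, by fixed-point iteration):
  FIRST(E) = { 'd' }

To compute FIRST(E A), process the symbols left to right:
Symbol E is a non-terminal. Add FIRST(E) \ {ε} = { 'd' }
E is not nullable (ε ∉ FIRST(E)), so stop here.
FIRST(E A) = { 'd' }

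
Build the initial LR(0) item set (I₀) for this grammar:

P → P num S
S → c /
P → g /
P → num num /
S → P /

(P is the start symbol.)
{ [P → . P num S], [P → . g /], [P → . num num /], [P' → . P] }

First, augment the grammar with P' → P
I₀ = CLOSURE({ [P' → . P] }):
  [P' → . P] has the dot before P: add [P → . P num S], [P → . g /], [P → . num num /]
No further items can be added.

I₀ = { [P → . P num S], [P → . g /], [P → . num num /], [P' → . P] }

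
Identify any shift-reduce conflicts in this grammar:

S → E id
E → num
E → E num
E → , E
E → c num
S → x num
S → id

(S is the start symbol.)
A shift-reduce conflict occurs when an LR(0) state has both:
  - a complete (reduce) item [A → α .] (dot at the end), and
  - a shift item [B → β . c γ] (dot before a terminal).

Augment with S' → S and build the canonical LR(0) collection (I0 = CLOSURE({[S' → . S]}), then GOTO on every symbol after a dot until no new states appear). It has 13 states:
  I0: { [E → . , E], [E → . E num], [E → . c num], [E → . num], [S → . E id], [S → . id], [S → . x num], [S' → . S] }  — shift
  I1: { [E → , . E], [E → . , E], [E → . E num], [E → . c num], [E → . num] }  — shift
  I2: { [E → E . num], [S → E . id] }  — shift
  I3: { [S' → S .] }  — accept
  I4: { [E → c . num] }  — shift
  I5: { [S → id .] }  — reduce
  I6: { [E → num .] }  — reduce
  I7: { [S → x . num] }  — shift
  I8: { [S → x num .] }  — reduce
  I9: { [E → c num .] }  — reduce
  I10: { [S → E id .] }  — reduce
  I11: { [E → E num .] }  — reduce
  I12: { [E → , E .], [E → E . num] }  — shift, reduce

I12 contains reduce item [E → , E .] and shift item [E → E . num] — shift-reduce conflict.

Answer: Yes — I12: [E → , E .] vs [E → E . num]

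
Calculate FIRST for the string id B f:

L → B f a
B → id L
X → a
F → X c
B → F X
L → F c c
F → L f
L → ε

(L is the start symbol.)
{ 'id' }

To compute FIRST(id B f), process the symbols left to right:
Symbol id is a terminal. Add 'id' and stop.
FIRST(id B f) = { 'id' }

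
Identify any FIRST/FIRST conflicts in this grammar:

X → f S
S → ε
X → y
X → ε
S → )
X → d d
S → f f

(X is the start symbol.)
No FIRST/FIRST conflicts.

A FIRST/FIRST conflict occurs when two productions N → α and N → β for the same non-terminal have FIRST(α) ∩ FIRST(β) ≠ ∅ (with ε ∈ FIRST of a nullable right-hand side, so two nullable alternatives also conflict).

Productions for X:
  X → f S: FIRST = { 'f' }
  X → y: FIRST = { 'y' }
  X → ε: FIRST = { ε }
  X → d d: FIRST = { 'd' }
Productions for S:
  S → ε: FIRST = { ε }
  S → ): FIRST = { ')' }
  S → f f: FIRST = { 'f' }

All alternatives of each non-terminal have pairwise disjoint FIRST sets.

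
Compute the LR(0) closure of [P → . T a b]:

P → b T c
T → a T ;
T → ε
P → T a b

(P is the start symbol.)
{ [P → . T a b], [T → . a T ;], [T → .] }

Start with: [P → . T a b]
  [P → . T a b] has the dot before T: add [T → . a T ;], [T → .]
No further items can be added.

CLOSURE = { [P → . T a b], [T → . a T ;], [T → .] }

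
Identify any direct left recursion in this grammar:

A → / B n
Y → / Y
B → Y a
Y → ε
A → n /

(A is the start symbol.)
Direct left recursion occurs when N → N α for some non-terminal N (the right-hand side begins with the left-hand side itself).

A → / B n: starts with '/'
Y → / Y: starts with '/'
B → Y a: starts with Y
Y → ε: starts with ε
A → n /: starts with n

No direct left recursion found.

Answer: No direct left recursion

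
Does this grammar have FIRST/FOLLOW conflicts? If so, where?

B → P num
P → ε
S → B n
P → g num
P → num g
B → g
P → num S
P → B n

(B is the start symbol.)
Nullable non-terminals: P.
FIRST sets used below: FIRST(B) = { 'g', 'num' }

P: nullable alternative(s) P → ε; FOLLOW(P) = { 'num' }
  P → ε: FIRST \ {ε} = { } — this is the only nullable alternative, skip
  P → g num: FIRST \ {ε} = { 'g' } — disjoint from FOLLOW(P)
  P → num g: FIRST \ {ε} = { 'num' } — overlaps FOLLOW(P) on { 'num' }: CONFLICT
  P → num S: FIRST \ {ε} = { 'num' } — overlaps FOLLOW(P) on { 'num' }: CONFLICT
  P → B n: FIRST \ {ε} = { 'g', 'num' } — overlaps FOLLOW(P) on { 'num' }: CONFLICT

B, S have no nullable alternative, so no FIRST/FOLLOW check is needed there.

So the grammar has 3 FIRST/FOLLOW conflicts (marked CONFLICT above).

Answer: Yes. P → num g with FOLLOW(P) on { 'num' }; P → num S with FOLLOW(P) on { 'num' }; P → B n with FOLLOW(P) on { 'num' }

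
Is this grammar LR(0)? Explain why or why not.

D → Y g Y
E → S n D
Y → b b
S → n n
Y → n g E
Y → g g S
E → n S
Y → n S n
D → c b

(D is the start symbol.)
Augment with D' → D and build the canonical LR(0) collection (I0 = CLOSURE({[D' → . D]}), then GOTO on every symbol after a dot until no new states appear). It has 25 states:
  I0: { [D → . Y g Y], [D → . c b], [D' → . D], [Y → . b b], [Y → . g g S], [Y → . n S n], [Y → . n g E] }  — shift
  I1: { [D' → D .] }  — accept
  I2: { [D → Y . g Y] }  — shift
  I3: { [Y → b . b] }  — shift
  I4: { [D → c . b] }  — shift
  I5: { [Y → g . g S] }  — shift
  I6: { [S → . n n], [Y → n . S n], [Y → n . g E] }  — shift
  I7: { [Y → n S . n] }  — shift
  I8: { [E → . S n D], [E → . n S], [S → . n n], [Y → n g . E] }  — shift
  I9: { [S → n . n] }  — shift
  I10: { [S → n n .] }  — reduce
  I11: { [Y → n g E .] }  — reduce
  I12: { [E → S . n D] }  — shift
  I13: { [E → n . S], [S → . n n], [S → n . n] }  — shift
  I14: { [E → n S .] }  — reduce
  I15: { [S → n . n], [S → n n .] }  — shift, reduce
  I16: { [D → . Y g Y], [D → . c b], [E → S n . D], [Y → . b b], [Y → . g g S], [Y → . n S n], [Y → . n g E] }  — shift
  I17: { [E → S n D .] }  — reduce
  I18: { [Y → n S n .] }  — reduce
  I19: { [S → . n n], [Y → g g . S] }  — shift
  I20: { [Y → g g S .] }  — reduce
  I21: { [D → c b .] }  — reduce
  I22: { [Y → b b .] }  — reduce
  I23: { [D → Y g . Y], [Y → . b b], [Y → . g g S], [Y → . n S n], [Y → . n g E] }  — shift
  I24: { [D → Y g Y .] }  — reduce

Conflict in state I15:
  Shift-reduce conflict between [S → n n .] and [S → n . n]
So the grammar is NOT LR(0).

Answer: No. Shift-reduce conflict between [S → n n .] and [S → n . n]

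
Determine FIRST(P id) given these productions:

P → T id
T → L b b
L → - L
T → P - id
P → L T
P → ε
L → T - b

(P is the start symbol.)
{ '-', 'id' }

FIRST sets of the non-terminals involved (from the grammar, by fixed-point iteration):
  FIRST(P) = { '-', ε }

To compute FIRST(P id), process the symbols left to right:
Symbol P is a non-terminal. Add FIRST(P) \ {ε} = { '-' }
P is nullable (ε ∈ FIRST(P)), continue to the next symbol.
Symbol id is a terminal. Add 'id' and stop.
FIRST(P id) = { '-', 'id' }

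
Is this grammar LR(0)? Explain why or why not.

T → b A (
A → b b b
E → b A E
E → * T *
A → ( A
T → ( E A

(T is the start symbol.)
A grammar is LR(0) if no state in the canonical LR(0) collection has:
  - both a shift item (dot before a terminal) and a complete item (shift-reduce conflict), or
  - two or more complete items (reduce-reduce conflict; the accept item [T' → T .] counts as a complete item here).

Augment with T' → T and build the canonical LR(0) collection (I0 = CLOSURE({[T' → . T]}), then GOTO on every symbol after a dot until no new states appear). It has 19 states:
  I0: { [T → . ( E A], [T → . b A (], [T' → . T] }  — shift
  I1: { [E → . * T *], [E → . b A E], [T → ( . E A] }  — shift
  I2: { [T' → T .] }  — accept
  I3: { [A → . ( A], [A → . b b b], [T → b . A (] }  — shift
  I4: { [A → ( . A], [A → . ( A], [A → . b b b] }  — shift
  I5: { [T → b A . (] }  — shift
  I6: { [A → b . b b] }  — shift
  I7: { [A → b b . b] }  — shift
  I8: { [A → b b b .] }  — reduce
  I9: { [T → b A ( .] }  — reduce
  I10: { [A → ( A .] }  — reduce
  I11: { [E → * . T *], [T → . ( E A], [T → . b A (] }  — shift
  I12: { [A → . ( A], [A → . b b b], [T → ( E . A] }  — shift
  I13: { [A → . ( A], [A → . b b b], [E → b . A E] }  — shift
  I14: { [E → . * T *], [E → . b A E], [E → b A . E] }  — shift
  I15: { [E → b A E .] }  — reduce
  I16: { [T → ( E A .] }  — reduce
  I17: { [E → * T . *] }  — shift
  I18: { [E → * T * .] }  — reduce

Every state is either a pure shift/goto state or contains exactly one complete item and nothing to shift — no conflicts. The grammar is LR(0).

Answer: Yes, the grammar is LR(0)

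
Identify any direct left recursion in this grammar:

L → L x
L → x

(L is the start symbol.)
Yes, L is left-recursive

Direct left recursion occurs when N → N α for some non-terminal N (the right-hand side begins with the left-hand side itself).

L → L x: LEFT RECURSIVE (starts with L)
L → x: starts with x

The grammar has direct left recursion on: L.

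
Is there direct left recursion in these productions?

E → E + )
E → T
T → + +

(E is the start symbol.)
Yes, E is left-recursive

Direct left recursion occurs when N → N α for some non-terminal N (the right-hand side begins with the left-hand side itself).

E → E + ): LEFT RECURSIVE (starts with E)
E → T: starts with T
T → + +: starts with '+'

The grammar has direct left recursion on: E.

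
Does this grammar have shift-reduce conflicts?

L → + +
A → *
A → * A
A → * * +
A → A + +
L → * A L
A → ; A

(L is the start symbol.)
Yes — I5: [A → * .] vs [A → . *]; I11: [A → ; A .] vs [A → A . + +]; I14: [A → * .] vs [A → . *]; I15: [A → * A .] vs [A → A . + +]

A shift-reduce conflict occurs when an LR(0) state has both:
  - a complete (reduce) item [A → α .] (dot at the end), and
  - a shift item [B → β . c γ] (dot before a terminal).

Augment with L' → L and build the canonical LR(0) collection (I0 = CLOSURE({[L' → . L]}), then GOTO on every symbol after a dot until no new states appear). It has 17 states:
  I0: { [L → . * A L], [L → . + +], [L' → . L] }  — shift
  I1: { [A → . * * +], [A → . * A], [A → . *], [A → . ; A], [A → . A + +], [L → * . A L] }  — shift
  I2: { [L → + . +] }  — shift
  I3: { [L' → L .] }  — accept
  I4: { [L → + + .] }  — reduce
  I5: { [A → * . * +], [A → * . A], [A → * .], [A → . * * +], [A → . * A], [A → . *], [A → . ; A], [A → . A + +] }  — shift, reduce
  I6: { [A → . * * +], [A → . * A], [A → . *], [A → . ; A], [A → . A + +], [A → ; . A] }  — shift
  I7: { [A → A . + +], [L → * A . L], [L → . * A L], [L → . + +] }  — shift
  I8: { [A → A + . +], [L → + . +] }  — shift
  I9: { [L → * A L .] }  — reduce
  I10: { [A → A + + .], [L → + + .] }  — 2 reduces
  I11: { [A → ; A .], [A → A . + +] }  — shift, reduce
  I12: { [A → A + . +] }  — shift
  I13: { [A → A + + .] }  — reduce
  I14: { [A → * * . +], [A → * . * +], [A → * . A], [A → * .], [A → . * * +], [A → . * A], [A → . *], [A → . ; A], [A → . A + +] }  — shift, reduce
  I15: { [A → * A .], [A → A . + +] }  — shift, reduce
  I16: { [A → * * + .] }  — reduce

I5 contains reduce item [A → * .] and shift items [A → . *], [A → . * * +], [A → * . * +], [A → . * A], [A → . ; A] — shift-reduce conflict.
I11 contains reduce item [A → ; A .] and shift item [A → A . + +] — shift-reduce conflict.
I14 contains reduce item [A → * .] and shift items [A → . *], [A → . * * +], [A → * . * +], [A → * * . +], [A → . * A], [A → . ; A] — shift-reduce conflict.
I15 contains reduce item [A → * A .] and shift item [A → A . + +] — shift-reduce conflict.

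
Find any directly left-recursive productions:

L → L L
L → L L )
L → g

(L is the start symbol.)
Direct left recursion occurs when N → N α for some non-terminal N (the right-hand side begins with the left-hand side itself).

L → L L: LEFT RECURSIVE (starts with L)
L → L L ): LEFT RECURSIVE (starts with L)
L → g: starts with g

The grammar has direct left recursion on: L.

Answer: Yes, L is left-recursive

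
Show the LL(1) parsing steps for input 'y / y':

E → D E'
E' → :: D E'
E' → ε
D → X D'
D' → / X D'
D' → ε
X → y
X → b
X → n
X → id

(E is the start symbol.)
LL(1) parsing maintains a stack (initially the start symbol over $) and the input. At each step: if the stack top is a terminal, match it against the current input token; if it is a non-terminal N, replace it with the RHS of M[N, lookahead] (the unique production whose predict set contains the lookahead).

Stack is shown with the top on the left.

Stack        Input    Action
----------------------------
E $          y / y $  output E → D E'
D E' $       y / y $  output D → X D'
X D' E' $    y / y $  output X → y
y D' E' $    y / y $  match 'y'
D' E' $      / y $    output D' → / X D'
/ X D' E' $  / y $    match '/'
X D' E' $    y $      output X → y
y D' E' $    y $      match 'y'
D' E' $      $        output D' → ε
E' $         $        output E' → ε
$            $        accept

The string is accepted.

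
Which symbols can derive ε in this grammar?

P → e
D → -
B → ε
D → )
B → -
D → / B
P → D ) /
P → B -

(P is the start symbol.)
{ 'B' }

A non-terminal is nullable if it can derive ε (the empty string): either it has an ε-production, or it has a production whose right-hand side consists entirely of nullable non-terminals.

ε-productions: B → ε
So B is immediately nullable.
No further non-terminal can be added: every production for the remaining non-terminals contains a terminal or a non-nullable non-terminal.
Nullable = { 'B' }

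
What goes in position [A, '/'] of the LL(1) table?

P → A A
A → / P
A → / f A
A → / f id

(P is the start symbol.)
To find M[A, '/'], we find productions for A where '/' is in the predict set (PREDICT(N → α) = (FIRST(α) \ {ε}) ∪ (FOLLOW(N) if α ⇒* ε)).

A → / P: PREDICT = { '/' }
  '/' is in predict set, so this production goes in M[A, '/']
A → / f A: PREDICT = { '/' }
  '/' is in predict set, so this production goes in M[A, '/']
A → / f id: PREDICT = { '/' }
  '/' is in predict set, so this production goes in M[A, '/']

M[A, '/'] = A → / P, A → / f A, A → / f id  (a multiply-defined cell — the grammar is not LL(1))

Answer: A → / P, A → / f A, A → / f id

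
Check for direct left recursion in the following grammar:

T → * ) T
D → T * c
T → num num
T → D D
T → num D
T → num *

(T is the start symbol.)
Direct left recursion occurs when N → N α for some non-terminal N (the right-hand side begins with the left-hand side itself).

T → * ) T: starts with '*'
D → T * c: starts with T
T → num num: starts with num
T → D D: starts with D
T → num D: starts with num
T → num *: starts with num

No direct left recursion found.

Answer: No direct left recursion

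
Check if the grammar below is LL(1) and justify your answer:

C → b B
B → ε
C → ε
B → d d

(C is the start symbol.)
Yes, the grammar is LL(1).

Relevant sets:
  FOLLOW(C) = { $ }
  FOLLOW(B) = { $ }

For C:
  PREDICT(C → b B) = { 'b' }
  PREDICT(C → ε) = { $ }
For B:
  PREDICT(B → ε) = { $ }
  PREDICT(B → d d) = { 'd' }

All predict sets are disjoint. The grammar IS LL(1).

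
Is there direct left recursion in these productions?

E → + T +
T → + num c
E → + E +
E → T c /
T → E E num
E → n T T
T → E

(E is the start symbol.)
Direct left recursion occurs when N → N α for some non-terminal N (the right-hand side begins with the left-hand side itself).

E → + T +: starts with '+'
T → + num c: starts with '+'
E → + E +: starts with '+'
E → T c /: starts with T
T → E E num: starts with E
E → n T T: starts with n
T → E: starts with E

No direct left recursion found.

Answer: No direct left recursion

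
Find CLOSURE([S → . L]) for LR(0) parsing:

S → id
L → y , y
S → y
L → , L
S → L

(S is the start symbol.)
Start with: [S → . L]
  [S → . L] has the dot before L: add [L → . y , y], [L → . , L]
No further items can be added.

CLOSURE = { [L → . , L], [L → . y , y], [S → . L] }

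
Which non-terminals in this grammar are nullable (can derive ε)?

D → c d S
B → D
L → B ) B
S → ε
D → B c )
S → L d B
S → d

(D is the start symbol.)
{ 'S' }

A non-terminal is nullable if it can derive ε (the empty string): either it has an ε-production, or it has a production whose right-hand side consists entirely of nullable non-terminals.

ε-productions: S → ε
So S is immediately nullable.
No further non-terminal can be added: every production for the remaining non-terminals contains a terminal or a non-nullable non-terminal.
Nullable = { 'S' }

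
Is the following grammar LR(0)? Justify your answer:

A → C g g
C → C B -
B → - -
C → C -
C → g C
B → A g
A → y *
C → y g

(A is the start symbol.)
No. Shift-reduce conflict between [C → g C .] and [A → . y *]

Augment with A' → A and build the canonical LR(0) collection (I0 = CLOSURE({[A' → . A]}), then GOTO on every symbol after a dot until no new states appear). It has 17 states:
  I0: { [A → . C g g], [A → . y *], [A' → . A], [C → . C -], [C → . C B -], [C → . g C], [C → . y g] }  — shift
  I1: { [A' → A .] }  — accept
  I2: { [A → . C g g], [A → . y *], [A → C . g g], [B → . - -], [B → . A g], [C → . C -], [C → . C B -], [C → . g C], [C → . y g], [C → C . -], [C → C . B -] }  — shift
  I3: { [C → . C -], [C → . C B -], [C → . g C], [C → . y g], [C → g . C] }  — shift
  I4: { [A → y . *], [C → y . g] }  — shift
  I5: { [A → y * .] }  — reduce
  I6: { [C → y g .] }  — reduce
  I7: { [A → . C g g], [A → . y *], [B → . - -], [B → . A g], [C → . C -], [C → . C B -], [C → . g C], [C → . y g], [C → C . -], [C → C . B -], [C → g C .] }  — shift, reduce
  I8: { [C → y . g] }  — shift
  I9: { [B → - . -], [C → C - .] }  — shift, reduce
  I10: { [B → A . g] }  — shift
  I11: { [C → C B . -] }  — shift
  I12: { [C → C B - .] }  — reduce
  I13: { [B → A g .] }  — reduce
  I14: { [B → - - .] }  — reduce
  I15: { [A → C g . g], [C → . C -], [C → . C B -], [C → . g C], [C → . y g], [C → g . C] }  — shift
  I16: { [A → C g g .], [C → . C -], [C → . C B -], [C → . g C], [C → . y g], [C → g . C] }  — shift, reduce

Conflict in state I7:
  Shift-reduce conflict between [C → g C .] and [A → . y *]
So the grammar is NOT LR(0).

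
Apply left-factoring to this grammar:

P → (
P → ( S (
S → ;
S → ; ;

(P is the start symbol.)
P → ( P'
P' → ε
P' → S (
S → ; S'
S' → ε
S' → ;

Left-factoring transforms A → αβ₁ | αβ₂ into A → αA' and A' → β₁ | β₂
(α is the longest common prefix among the alternatives). Repeat until
no nonterminal has two alternatives with a common prefix.

Round 1: P has alternatives sharing prefix '('. Introduce P': P → ( P'
  Add: P' → ε
  Add: P' → S (

Round 2: S has alternatives sharing prefix ';'. Introduce S': S → ; S'
  Add: S' → ε
  Add: S' → ;

No remaining common prefixes — done.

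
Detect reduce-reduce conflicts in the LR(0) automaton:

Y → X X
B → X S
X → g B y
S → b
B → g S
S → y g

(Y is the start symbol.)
A reduce-reduce conflict occurs when an LR(0) state has two complete items [A → α .] and [B → β .] — both call for a reduction, and with no lookahead the parser cannot choose between them.

Augment with Y' → Y and build the canonical LR(0) collection (I0 = CLOSURE({[Y' → . Y]}), then GOTO on every symbol after a dot until no new states appear). It has 14 states:
  I0: { [X → . g B y], [Y → . X X], [Y' → . Y] }  — shift
  I1: { [X → . g B y], [Y → X . X] }  — shift
  I2: { [Y' → Y .] }  — accept
  I3: { [B → . X S], [B → . g S], [X → . g B y], [X → g . B y] }  — shift
  I4: { [X → g B . y] }  — shift
  I5: { [B → X . S], [S → . b], [S → . y g] }  — shift
  I6: { [B → . X S], [B → . g S], [B → g . S], [S → . b], [S → . y g], [X → . g B y], [X → g . B y] }  — shift
  I7: { [B → g S .] }  — reduce
  I8: { [S → b .] }  — reduce
  I9: { [S → y . g] }  — shift
  I10: { [S → y g .] }  — reduce
  I11: { [B → X S .] }  — reduce
  I12: { [X → g B y .] }  — reduce
  I13: { [Y → X X .] }  — reduce

No state contains more than one complete item.

Answer: No reduce-reduce conflicts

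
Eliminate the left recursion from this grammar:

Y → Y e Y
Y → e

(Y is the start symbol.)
Y is directly left-recursive. The standard transformation for
  A → A α₁ | ... | A α_m | β₁ | ... | β_n
is
  A  → β₁ A' | ... | β_n A'
  A' → α₁ A' | ... | α_m A' | ε

Y → e becomes Y → e Y'
Y → Y e Y becomes Y' → e Y Y'
Add Y' → ε

Resulting grammar:
Y → e Y'
Y' → e Y Y'
Y' → ε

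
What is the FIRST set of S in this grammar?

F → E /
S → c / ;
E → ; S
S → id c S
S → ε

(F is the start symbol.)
From S → c / ;:
  - c is a terminal: add 'c' and stop
From S → id c S:
  - id is a terminal: add 'id' and stop
From S → ε:
  - ε-production, so ε ∈ FIRST(S)

Collecting: FIRST(S) = { 'c', 'id', ε }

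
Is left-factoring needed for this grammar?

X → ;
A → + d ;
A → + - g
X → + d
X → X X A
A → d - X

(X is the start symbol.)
Left-factoring is needed when two productions for the same non-terminal
share a common prefix on the right-hand side.

Productions for X:
  X → ;
  X → + d
  X → X X A
Productions for A:
  A → + d ;
  A → + - g
  A → d - X

Found common prefix '+' in productions for A

Answer: Yes, A has productions with common prefix '+'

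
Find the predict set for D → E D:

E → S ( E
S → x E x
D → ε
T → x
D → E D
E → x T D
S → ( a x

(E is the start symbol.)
PREDICT(D → E D) = (FIRST(RHS) \ {ε}) ∪ (FOLLOW(D) if ε ∈ FIRST(RHS), i.e. RHS ⇒* ε)
FIRST(E) = { '(', 'x' }
FIRST(E D) = { '(', 'x' }
ε ∉ FIRST(E D), so FOLLOW(D) is not added.
PREDICT(D → E D) = { '(', 'x' }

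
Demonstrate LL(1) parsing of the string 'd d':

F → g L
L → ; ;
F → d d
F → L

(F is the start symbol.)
Stack is shown with the top on the left.

Stack  Input  Action
--------------------
F $    d d $  output F → d d
d d $  d d $  match 'd'
d $    d $    match 'd'
$      $      accept

The string is accepted.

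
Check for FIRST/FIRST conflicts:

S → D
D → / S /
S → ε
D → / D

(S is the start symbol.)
FIRST sets of the non-terminals at (or reachable through a nullable prefix from) the front of some alternative:
  FIRST(D) = { '/' }

Productions for S:
  S → D: FIRST = { '/' }
  S → ε: FIRST = { ε }
Productions for D:
  D → / S /: FIRST = { '/' }
  D → / D: FIRST = { '/' }

Conflict for D: D → / S / and D → / D
  Overlap: { '/' }

Answer: Yes. D → '/' S '/' / D → '/' D on { '/' }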